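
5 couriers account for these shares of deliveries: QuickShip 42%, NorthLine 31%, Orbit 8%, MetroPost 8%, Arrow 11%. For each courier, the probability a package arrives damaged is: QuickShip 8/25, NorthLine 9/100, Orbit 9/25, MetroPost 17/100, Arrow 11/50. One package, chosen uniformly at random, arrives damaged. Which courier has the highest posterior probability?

Compute prior × likelihood for every hypothesis:
  QuickShip: 0.42 × 0.32 = 0.1344
  NorthLine: 0.31 × 0.09 = 0.0279
  Orbit: 0.08 × 0.36 = 0.0288
  MetroPost: 0.08 × 0.17 = 0.0136
  Arrow: 0.11 × 0.22 = 0.0242
Normalizing constant = 0.2289.
Largest term belongs to QuickShip, so QuickShip is most probable.

QuickShip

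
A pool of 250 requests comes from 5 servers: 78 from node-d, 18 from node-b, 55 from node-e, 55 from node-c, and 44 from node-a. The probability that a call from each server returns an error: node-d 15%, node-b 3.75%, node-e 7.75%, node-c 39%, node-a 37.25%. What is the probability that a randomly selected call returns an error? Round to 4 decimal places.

Compute prior × likelihood for every hypothesis:
  node-d: 0.312 × 0.15 = 0.0468
  node-b: 0.072 × 0.0375 = 0.0027
  node-e: 0.22 × 0.0775 = 0.01705
  node-c: 0.22 × 0.39 = 0.0858
  node-a: 0.176 × 0.3725 = 0.06556
P(error) = 0.0468 + 0.0027 + 0.01705 + 0.0858 + 0.06556 = 0.21791 → 0.2179.

0.2179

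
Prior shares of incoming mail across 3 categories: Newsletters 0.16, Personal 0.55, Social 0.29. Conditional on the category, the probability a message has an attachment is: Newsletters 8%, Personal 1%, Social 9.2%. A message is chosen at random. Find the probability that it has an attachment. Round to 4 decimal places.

0.0450

Unnormalized posteriors (prior × likelihood):
  Newsletters: 0.16 × 0.08 = 0.0128
  Personal: 0.55 × 0.01 = 0.0055
  Social: 0.29 × 0.092 = 0.02668
P(attachment) = 0.0128 + 0.0055 + 0.02668 = 0.04498 → 0.0450.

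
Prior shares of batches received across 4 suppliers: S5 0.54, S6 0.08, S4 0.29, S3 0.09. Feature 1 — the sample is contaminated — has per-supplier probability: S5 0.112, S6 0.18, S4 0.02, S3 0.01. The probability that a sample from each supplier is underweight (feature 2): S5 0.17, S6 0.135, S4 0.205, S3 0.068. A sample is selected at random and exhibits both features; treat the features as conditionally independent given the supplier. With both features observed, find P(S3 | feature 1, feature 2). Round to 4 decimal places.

0.0045

Compute prior × likelihood for every hypothesis:
  S5: 0.54 × 0.112 × 0.17 = 0.0102816
  S6: 0.08 × 0.18 × 0.135 = 0.001944
  S4: 0.29 × 0.02 × 0.205 = 0.001189
  S3: 0.09 × 0.01 × 0.068 = 0.0000612
Normalizing constant = 0.0134758.
P(S3 | evidence) = 0.0000612 / 0.0134758 ≈ 0.0045.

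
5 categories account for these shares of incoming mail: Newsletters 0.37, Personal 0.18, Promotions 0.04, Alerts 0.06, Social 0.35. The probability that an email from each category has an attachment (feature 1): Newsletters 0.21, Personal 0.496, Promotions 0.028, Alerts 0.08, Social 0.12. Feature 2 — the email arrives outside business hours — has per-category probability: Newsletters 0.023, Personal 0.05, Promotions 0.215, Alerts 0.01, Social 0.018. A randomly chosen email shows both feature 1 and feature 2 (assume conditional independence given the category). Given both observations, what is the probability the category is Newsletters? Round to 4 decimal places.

0.2449

Compute prior × likelihood for every hypothesis:
  Newsletters: 0.37 × 0.21 × 0.023 = 0.0017871
  Personal: 0.18 × 0.496 × 0.05 = 0.004464
  Promotions: 0.04 × 0.028 × 0.215 = 0.0002408
  Alerts: 0.06 × 0.08 × 0.01 = 0.000048
  Social: 0.35 × 0.12 × 0.018 = 0.000756
Normalizing constant = 0.0072959.
P(Newsletters | evidence) = 0.0017871 / 0.0072959 ≈ 0.2449.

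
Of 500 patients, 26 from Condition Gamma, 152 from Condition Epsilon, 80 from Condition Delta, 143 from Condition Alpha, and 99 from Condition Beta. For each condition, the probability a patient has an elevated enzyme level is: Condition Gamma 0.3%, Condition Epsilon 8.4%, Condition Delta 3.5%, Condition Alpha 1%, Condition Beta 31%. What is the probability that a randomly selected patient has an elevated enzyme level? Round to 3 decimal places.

0.096

By Bayes' rule, posterior ∝ prior × likelihood:
  Condition Gamma: 0.052 × 0.003 = 0.000156
  Condition Epsilon: 0.304 × 0.084 = 0.025536
  Condition Delta: 0.16 × 0.035 = 0.0056
  Condition Alpha: 0.286 × 0.01 = 0.00286
  Condition Beta: 0.198 × 0.31 = 0.06138
P(elevated) = 0.000156 + 0.025536 + 0.0056 + 0.00286 + 0.06138 = 0.095532 → 0.096.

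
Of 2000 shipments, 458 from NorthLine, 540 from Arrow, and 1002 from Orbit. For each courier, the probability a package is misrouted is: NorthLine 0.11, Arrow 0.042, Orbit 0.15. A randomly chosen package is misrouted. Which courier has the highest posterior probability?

Prior × likelihood for each hypothesis:
  NorthLine: 0.229 × 0.11 = 0.02519
  Arrow: 0.27 × 0.042 = 0.01134
  Orbit: 0.501 × 0.15 = 0.07515
Sum = 0.11168.
Largest term belongs to Orbit, so Orbit is most probable.

Orbit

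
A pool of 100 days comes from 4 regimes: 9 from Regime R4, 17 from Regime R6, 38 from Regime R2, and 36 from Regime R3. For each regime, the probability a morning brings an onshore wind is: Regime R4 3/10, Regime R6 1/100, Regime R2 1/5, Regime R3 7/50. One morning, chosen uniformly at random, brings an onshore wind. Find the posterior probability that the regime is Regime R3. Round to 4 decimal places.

Compute prior × likelihood for every hypothesis:
  Regime R4: 0.09 × 0.3 = 0.027
  Regime R6: 0.17 × 0.01 = 0.0017
  Regime R2: 0.38 × 0.2 = 0.076
  Regime R3: 0.36 × 0.14 = 0.0504
Normalizing constant = 0.1551.
P(Regime R3 | evidence) = 0.0504 / 0.1551 ≈ 0.3250.

0.3250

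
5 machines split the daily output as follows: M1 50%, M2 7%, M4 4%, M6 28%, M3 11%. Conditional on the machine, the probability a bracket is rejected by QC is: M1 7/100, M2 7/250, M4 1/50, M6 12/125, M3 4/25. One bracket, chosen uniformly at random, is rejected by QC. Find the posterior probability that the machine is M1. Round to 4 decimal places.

0.4256

Prior × likelihood for each hypothesis:
  M1: 0.5 × 0.07 = 0.035
  M2: 0.07 × 0.028 = 0.00196
  M4: 0.04 × 0.02 = 0.0008
  M6: 0.28 × 0.096 = 0.02688
  M3: 0.11 × 0.16 = 0.0176
Sum = 0.08224.
P(M1 | evidence) = 0.035 / 0.08224 ≈ 0.4256.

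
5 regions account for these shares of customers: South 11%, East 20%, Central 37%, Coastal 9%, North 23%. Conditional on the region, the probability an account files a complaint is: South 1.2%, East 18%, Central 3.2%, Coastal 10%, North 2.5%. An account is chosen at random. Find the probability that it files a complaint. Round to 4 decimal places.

By Bayes' rule, posterior ∝ prior × likelihood:
  South: 0.11 × 0.012 = 0.00132
  East: 0.2 × 0.18 = 0.036
  Central: 0.37 × 0.032 = 0.01184
  Coastal: 0.09 × 0.1 = 0.009
  North: 0.23 × 0.025 = 0.00575
P(complaint) = 0.00132 + 0.036 + 0.01184 + 0.009 + 0.00575 = 0.06391 → 0.0639.

0.0639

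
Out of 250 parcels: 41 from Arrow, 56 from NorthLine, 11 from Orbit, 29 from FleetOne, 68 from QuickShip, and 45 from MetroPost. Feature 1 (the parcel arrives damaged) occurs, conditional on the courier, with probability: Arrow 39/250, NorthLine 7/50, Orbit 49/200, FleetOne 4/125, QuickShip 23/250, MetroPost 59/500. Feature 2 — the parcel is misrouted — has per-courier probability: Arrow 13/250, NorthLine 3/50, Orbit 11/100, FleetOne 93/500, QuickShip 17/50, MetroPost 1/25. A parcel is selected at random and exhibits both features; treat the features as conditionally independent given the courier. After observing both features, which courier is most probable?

Unnormalized posteriors (prior × likelihood):
  Arrow: 0.164 × 0.156 × 0.052 = 0.001330368
  NorthLine: 0.224 × 0.14 × 0.06 = 0.0018816
  Orbit: 0.044 × 0.245 × 0.11 = 0.0011858
  FleetOne: 0.116 × 0.032 × 0.186 = 0.000690432
  QuickShip: 0.272 × 0.092 × 0.34 = 0.00850816
  MetroPost: 0.18 × 0.118 × 0.04 = 0.0008496
Sum = 0.01444596.
Largest term belongs to QuickShip, so QuickShip is most probable.

QuickShip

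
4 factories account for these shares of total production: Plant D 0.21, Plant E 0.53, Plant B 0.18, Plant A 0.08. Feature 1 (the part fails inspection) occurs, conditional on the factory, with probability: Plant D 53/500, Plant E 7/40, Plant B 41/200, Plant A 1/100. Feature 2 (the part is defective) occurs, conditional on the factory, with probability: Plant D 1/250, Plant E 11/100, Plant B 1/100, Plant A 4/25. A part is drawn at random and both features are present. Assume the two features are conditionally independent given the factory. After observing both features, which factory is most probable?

Plant E

By Bayes' rule, posterior ∝ prior × likelihood:
  Plant D: 0.21 × 0.106 × 0.004 = 0.00008904
  Plant E: 0.53 × 0.175 × 0.11 = 0.0102025
  Plant B: 0.18 × 0.205 × 0.01 = 0.000369
  Plant A: 0.08 × 0.01 × 0.16 = 0.000128
Sum = 0.01078854.
Largest term belongs to Plant E, so Plant E is most probable.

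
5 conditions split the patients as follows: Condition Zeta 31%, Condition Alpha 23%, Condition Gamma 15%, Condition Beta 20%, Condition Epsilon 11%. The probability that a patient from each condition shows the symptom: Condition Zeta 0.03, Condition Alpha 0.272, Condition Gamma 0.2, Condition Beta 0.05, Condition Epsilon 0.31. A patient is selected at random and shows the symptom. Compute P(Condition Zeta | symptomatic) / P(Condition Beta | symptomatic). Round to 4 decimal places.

0.9300

Prior × likelihood for each hypothesis:
  Condition Zeta: 0.31 × 0.03 = 0.0093
  Condition Alpha: 0.23 × 0.272 = 0.06256
  Condition Gamma: 0.15 × 0.2 = 0.03
  Condition Beta: 0.2 × 0.05 = 0.01
  Condition Epsilon: 0.11 × 0.31 = 0.0341
Total = 0.14596.
The ratio is 0.0093 / 0.01 (the normalizer cancels) = 0.9300.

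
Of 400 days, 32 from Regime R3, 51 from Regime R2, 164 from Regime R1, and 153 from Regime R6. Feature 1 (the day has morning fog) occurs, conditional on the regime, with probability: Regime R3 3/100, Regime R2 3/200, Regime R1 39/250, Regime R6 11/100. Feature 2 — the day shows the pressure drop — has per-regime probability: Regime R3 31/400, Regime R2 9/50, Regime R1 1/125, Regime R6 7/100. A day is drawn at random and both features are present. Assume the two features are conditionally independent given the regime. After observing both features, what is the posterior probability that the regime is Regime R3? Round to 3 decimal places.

0.047

Compute prior × likelihood for every hypothesis:
  Regime R3: 0.08 × 0.03 × 0.0775 = 0.000186
  Regime R2: 0.1275 × 0.015 × 0.18 = 0.00034425
  Regime R1: 0.41 × 0.156 × 0.008 = 0.00051168
  Regime R6: 0.3825 × 0.11 × 0.07 = 0.00294525
Sum = 0.00398718.
P(Regime R3 | evidence) = 0.000186 / 0.00398718 ≈ 0.047.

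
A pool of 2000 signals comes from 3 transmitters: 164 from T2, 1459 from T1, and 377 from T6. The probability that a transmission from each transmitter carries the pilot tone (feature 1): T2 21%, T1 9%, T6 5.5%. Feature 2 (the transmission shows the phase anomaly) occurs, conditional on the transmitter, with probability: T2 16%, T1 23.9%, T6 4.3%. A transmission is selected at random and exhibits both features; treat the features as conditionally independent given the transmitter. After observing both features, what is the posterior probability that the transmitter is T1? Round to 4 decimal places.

0.8306

Unnormalized posteriors (prior × likelihood):
  T2: 0.082 × 0.21 × 0.16 = 0.0027552
  T1: 0.7295 × 0.09 × 0.239 = 0.015691545
  T6: 0.1885 × 0.055 × 0.043 = 0.0004458025
Sum = 0.0188925475.
P(T1 | evidence) = 0.015691545 / 0.0188925475 ≈ 0.8306.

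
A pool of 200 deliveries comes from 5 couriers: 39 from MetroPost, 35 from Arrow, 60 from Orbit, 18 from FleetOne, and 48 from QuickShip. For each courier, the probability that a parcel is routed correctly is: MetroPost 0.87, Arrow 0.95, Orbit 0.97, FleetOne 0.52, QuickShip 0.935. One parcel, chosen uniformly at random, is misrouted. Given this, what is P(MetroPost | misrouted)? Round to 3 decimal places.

0.249

Taking complements, P(misrouted | each) = MetroPost 0.13, Arrow 0.05, Orbit 0.03, FleetOne 0.48, QuickShip 0.065.
By Bayes' rule, posterior ∝ prior × likelihood:
  MetroPost: 0.195 × 0.13 = 0.02535
  Arrow: 0.175 × 0.05 = 0.00875
  Orbit: 0.3 × 0.03 = 0.009
  FleetOne: 0.09 × 0.48 = 0.0432
  QuickShip: 0.24 × 0.065 = 0.0156
Normalizing constant = 0.1019.
P(MetroPost | evidence) = 0.02535 / 0.1019 ≈ 0.249.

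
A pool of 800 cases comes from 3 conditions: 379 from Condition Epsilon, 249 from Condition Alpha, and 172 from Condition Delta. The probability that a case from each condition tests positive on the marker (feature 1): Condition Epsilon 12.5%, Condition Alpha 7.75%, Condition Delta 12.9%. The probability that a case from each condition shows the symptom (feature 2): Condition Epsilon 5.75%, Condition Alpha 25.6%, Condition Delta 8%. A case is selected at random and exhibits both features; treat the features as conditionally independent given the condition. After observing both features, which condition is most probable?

Condition Alpha

Unnormalized posteriors (prior × likelihood):
  Condition Epsilon: 0.47375 × 0.125 × 0.0575 = 0.003405078125
  Condition Alpha: 0.31125 × 0.0775 × 0.256 = 0.0061752
  Condition Delta: 0.215 × 0.129 × 0.08 = 0.0022188
Normalizing constant = 0.011799078125.
Largest term belongs to Condition Alpha, so Condition Alpha is most probable.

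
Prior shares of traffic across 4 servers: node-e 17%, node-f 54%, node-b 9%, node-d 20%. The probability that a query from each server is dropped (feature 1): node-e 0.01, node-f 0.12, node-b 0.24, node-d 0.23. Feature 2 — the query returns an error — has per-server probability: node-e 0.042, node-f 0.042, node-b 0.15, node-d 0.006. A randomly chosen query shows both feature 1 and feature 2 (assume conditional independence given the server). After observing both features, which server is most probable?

Compute prior × likelihood for every hypothesis:
  node-e: 0.17 × 0.01 × 0.042 = 0.0000714
  node-f: 0.54 × 0.12 × 0.042 = 0.0027216
  node-b: 0.09 × 0.24 × 0.15 = 0.00324
  node-d: 0.2 × 0.23 × 0.006 = 0.000276
Total = 0.006309.
Largest term belongs to node-b, so node-b is most probable.

node-b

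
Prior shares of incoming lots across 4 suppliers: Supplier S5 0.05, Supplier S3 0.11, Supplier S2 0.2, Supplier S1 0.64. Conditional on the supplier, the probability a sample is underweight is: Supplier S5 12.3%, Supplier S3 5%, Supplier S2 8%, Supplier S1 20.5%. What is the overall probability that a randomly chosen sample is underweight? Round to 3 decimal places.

0.159

By Bayes' rule, posterior ∝ prior × likelihood:
  Supplier S5: 0.05 × 0.123 = 0.00615
  Supplier S3: 0.11 × 0.05 = 0.0055
  Supplier S2: 0.2 × 0.08 = 0.016
  Supplier S1: 0.64 × 0.205 = 0.1312
P(underweight) = 0.00615 + 0.0055 + 0.016 + 0.1312 = 0.15885 → 0.159.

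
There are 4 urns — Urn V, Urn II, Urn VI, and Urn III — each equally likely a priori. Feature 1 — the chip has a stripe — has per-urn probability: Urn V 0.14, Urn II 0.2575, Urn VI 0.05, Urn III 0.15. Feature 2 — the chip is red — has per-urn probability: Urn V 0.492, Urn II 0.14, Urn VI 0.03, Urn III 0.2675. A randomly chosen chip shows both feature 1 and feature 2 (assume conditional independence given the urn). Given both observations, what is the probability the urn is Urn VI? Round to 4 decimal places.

0.0102

Since the prior is uniform, the posterior is proportional to the likelihood:
  Urn V: 0.14 × 0.492 = 0.06888
  Urn II: 0.2575 × 0.14 = 0.03605
  Urn VI: 0.05 × 0.03 = 0.0015
  Urn III: 0.15 × 0.2675 = 0.040125
Normalizing constant = 0.146555.
P(Urn VI | evidence) = 0.0015 / 0.146555 ≈ 0.0102.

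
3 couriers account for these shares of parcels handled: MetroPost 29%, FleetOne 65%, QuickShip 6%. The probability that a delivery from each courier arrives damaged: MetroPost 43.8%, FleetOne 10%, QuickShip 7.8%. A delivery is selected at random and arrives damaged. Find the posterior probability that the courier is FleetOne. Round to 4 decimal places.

Prior × likelihood for each hypothesis:
  MetroPost: 0.29 × 0.438 = 0.12702
  FleetOne: 0.65 × 0.1 = 0.065
  QuickShip: 0.06 × 0.078 = 0.00468
Normalizing constant = 0.1967.
P(FleetOne | evidence) = 0.065 / 0.1967 ≈ 0.3305.

0.3305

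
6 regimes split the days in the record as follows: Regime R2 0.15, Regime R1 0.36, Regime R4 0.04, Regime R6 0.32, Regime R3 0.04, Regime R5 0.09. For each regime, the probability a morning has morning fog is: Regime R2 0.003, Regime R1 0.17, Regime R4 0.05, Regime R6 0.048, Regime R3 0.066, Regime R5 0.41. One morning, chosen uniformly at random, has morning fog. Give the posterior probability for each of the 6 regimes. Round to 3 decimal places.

Unnormalized posteriors (prior × likelihood):
  Regime R2: 0.15 × 0.003 = 0.00045
  Regime R1: 0.36 × 0.17 = 0.0612
  Regime R4: 0.04 × 0.05 = 0.002
  Regime R6: 0.32 × 0.048 = 0.01536
  Regime R3: 0.04 × 0.066 = 0.00264
  Regime R5: 0.09 × 0.41 = 0.0369
Normalizing constant = 0.11855.
P(Regime R2 | fog) = 0.00045/0.11855 ≈ 0.004
P(Regime R1 | fog) = 0.0612/0.11855 ≈ 0.516
P(Regime R4 | fog) = 0.002/0.11855 ≈ 0.017
P(Regime R6 | fog) = 0.01536/0.11855 ≈ 0.130
P(Regime R3 | fog) = 0.00264/0.11855 ≈ 0.022
P(Regime R5 | fog) = 0.0369/0.11855 ≈ 0.311
(Check: 0.004+0.516+0.017+0.130+0.022+0.311 = 1.000.)

Regime R2 0.004, Regime R1 0.516, Regime R4 0.017, Regime R6 0.130, Regime R3 0.022, Regime R5 0.311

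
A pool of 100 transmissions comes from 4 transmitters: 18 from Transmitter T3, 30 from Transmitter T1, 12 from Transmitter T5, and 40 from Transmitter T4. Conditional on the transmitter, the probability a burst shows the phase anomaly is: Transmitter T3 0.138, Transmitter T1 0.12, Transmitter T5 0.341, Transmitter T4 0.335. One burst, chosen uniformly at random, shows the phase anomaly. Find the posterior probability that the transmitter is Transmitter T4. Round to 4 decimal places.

0.5684

By Bayes' rule, posterior ∝ prior × likelihood:
  Transmitter T3: 0.18 × 0.138 = 0.02484
  Transmitter T1: 0.3 × 0.12 = 0.036
  Transmitter T5: 0.12 × 0.341 = 0.04092
  Transmitter T4: 0.4 × 0.335 = 0.134
Sum = 0.23576.
P(Transmitter T4 | evidence) = 0.134 / 0.23576 ≈ 0.5684.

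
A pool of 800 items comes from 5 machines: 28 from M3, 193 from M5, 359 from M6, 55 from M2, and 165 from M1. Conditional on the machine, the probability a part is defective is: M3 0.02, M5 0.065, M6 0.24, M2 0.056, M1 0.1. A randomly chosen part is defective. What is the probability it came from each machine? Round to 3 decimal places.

M3 0.005, M5 0.106, M6 0.725, M2 0.026, M1 0.139

Unnormalized posteriors (prior × likelihood):
  M3: 0.035 × 0.02 = 0.0007
  M5: 0.24125 × 0.065 = 0.01568125
  M6: 0.44875 × 0.24 = 0.1077
  M2: 0.06875 × 0.056 = 0.00385
  M1: 0.20625 × 0.1 = 0.020625
Sum = 0.14855625.
P(M3 | defective) = 0.0007/0.14855625 ≈ 0.005
P(M5 | defective) = 0.01568125/0.14855625 ≈ 0.106
P(M6 | defective) = 0.1077/0.14855625 ≈ 0.725
P(M2 | defective) = 0.00385/0.14855625 ≈ 0.026
P(M1 | defective) = 0.020625/0.14855625 ≈ 0.139
(Check: 0.005+0.106+0.725+0.026+0.139 = 1.001.)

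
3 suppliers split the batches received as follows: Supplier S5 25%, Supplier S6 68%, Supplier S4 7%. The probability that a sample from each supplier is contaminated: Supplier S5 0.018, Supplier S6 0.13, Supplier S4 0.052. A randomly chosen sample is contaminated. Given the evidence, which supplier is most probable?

Supplier S6

By Bayes' rule, posterior ∝ prior × likelihood:
  Supplier S5: 0.25 × 0.018 = 0.0045
  Supplier S6: 0.68 × 0.13 = 0.0884
  Supplier S4: 0.07 × 0.052 = 0.00364
Sum = 0.09654.
Largest term belongs to Supplier S6, so Supplier S6 is most probable.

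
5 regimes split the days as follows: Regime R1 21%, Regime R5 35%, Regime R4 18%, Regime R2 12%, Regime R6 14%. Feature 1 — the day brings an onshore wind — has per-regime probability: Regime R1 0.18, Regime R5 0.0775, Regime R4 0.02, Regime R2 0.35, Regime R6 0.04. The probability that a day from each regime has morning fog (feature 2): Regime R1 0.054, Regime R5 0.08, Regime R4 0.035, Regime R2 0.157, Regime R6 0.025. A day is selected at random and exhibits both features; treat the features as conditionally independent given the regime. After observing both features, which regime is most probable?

By Bayes' rule, posterior ∝ prior × likelihood:
  Regime R1: 0.21 × 0.18 × 0.054 = 0.0020412
  Regime R5: 0.35 × 0.0775 × 0.08 = 0.00217
  Regime R4: 0.18 × 0.02 × 0.035 = 0.000126
  Regime R2: 0.12 × 0.35 × 0.157 = 0.006594
  Regime R6: 0.14 × 0.04 × 0.025 = 0.00014
Sum = 0.0110712.
Largest term belongs to Regime R2, so Regime R2 is most probable.

Regime R2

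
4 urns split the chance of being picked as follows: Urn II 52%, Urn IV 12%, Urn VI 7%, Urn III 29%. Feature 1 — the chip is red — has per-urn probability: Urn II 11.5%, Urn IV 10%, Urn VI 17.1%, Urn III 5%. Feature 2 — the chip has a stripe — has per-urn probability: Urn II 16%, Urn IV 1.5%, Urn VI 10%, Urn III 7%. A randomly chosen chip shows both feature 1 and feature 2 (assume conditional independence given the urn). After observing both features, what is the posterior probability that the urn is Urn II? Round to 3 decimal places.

0.800

Compute prior × likelihood for every hypothesis:
  Urn II: 0.52 × 0.115 × 0.16 = 0.009568
  Urn IV: 0.12 × 0.1 × 0.015 = 0.00018
  Urn VI: 0.07 × 0.171 × 0.1 = 0.001197
  Urn III: 0.29 × 0.05 × 0.07 = 0.001015
Total = 0.01196.
P(Urn II | evidence) = 0.009568 / 0.01196 ≈ 0.800.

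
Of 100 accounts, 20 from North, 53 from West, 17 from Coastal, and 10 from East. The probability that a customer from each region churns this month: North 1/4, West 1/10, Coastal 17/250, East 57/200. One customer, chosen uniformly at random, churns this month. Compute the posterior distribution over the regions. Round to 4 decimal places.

North 0.3495, West 0.3705, Coastal 0.0808, East 0.1992

Unnormalized posteriors (prior × likelihood):
  North: 0.2 × 0.25 = 0.05
  West: 0.53 × 0.1 = 0.053
  Coastal: 0.17 × 0.068 = 0.01156
  East: 0.1 × 0.285 = 0.0285
Sum = 0.14306.
P(North | churn) = 0.05/0.14306 ≈ 0.3495
P(West | churn) = 0.053/0.14306 ≈ 0.3705
P(Coastal | churn) = 0.01156/0.14306 ≈ 0.0808
P(East | churn) = 0.0285/0.14306 ≈ 0.1992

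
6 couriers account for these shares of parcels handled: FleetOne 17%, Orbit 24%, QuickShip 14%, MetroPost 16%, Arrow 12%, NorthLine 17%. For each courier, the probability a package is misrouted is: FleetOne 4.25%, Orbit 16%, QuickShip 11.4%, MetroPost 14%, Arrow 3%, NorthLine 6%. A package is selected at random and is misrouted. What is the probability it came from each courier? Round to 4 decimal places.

FleetOne 0.0739, Orbit 0.3927, QuickShip 0.1632, MetroPost 0.2291, Arrow 0.0368, NorthLine 0.1043

Prior × likelihood for each hypothesis:
  FleetOne: 0.17 × 0.0425 = 0.007225
  Orbit: 0.24 × 0.16 = 0.0384
  QuickShip: 0.14 × 0.114 = 0.01596
  MetroPost: 0.16 × 0.14 = 0.0224
  Arrow: 0.12 × 0.03 = 0.0036
  NorthLine: 0.17 × 0.06 = 0.0102
Total = 0.097785.
P(FleetOne | misrouted) = 0.007225/0.097785 ≈ 0.0739
P(Orbit | misrouted) = 0.0384/0.097785 ≈ 0.3927
P(QuickShip | misrouted) = 0.01596/0.097785 ≈ 0.1632
P(MetroPost | misrouted) = 0.0224/0.097785 ≈ 0.2291
P(Arrow | misrouted) = 0.0036/0.097785 ≈ 0.0368
P(NorthLine | misrouted) = 0.0102/0.097785 ≈ 0.1043
(Check: 0.0739+0.3927+0.1632+0.2291+0.0368+0.1043 = 1.0000.)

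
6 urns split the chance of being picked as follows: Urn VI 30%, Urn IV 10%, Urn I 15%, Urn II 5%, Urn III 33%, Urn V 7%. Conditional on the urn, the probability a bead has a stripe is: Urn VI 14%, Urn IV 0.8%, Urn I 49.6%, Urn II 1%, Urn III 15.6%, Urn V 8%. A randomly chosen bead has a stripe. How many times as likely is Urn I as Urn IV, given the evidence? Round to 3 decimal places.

Compute prior × likelihood for every hypothesis:
  Urn VI: 0.3 × 0.14 = 0.042
  Urn IV: 0.1 × 0.008 = 0.0008
  Urn I: 0.15 × 0.496 = 0.0744
  Urn II: 0.05 × 0.01 = 0.0005
  Urn III: 0.33 × 0.156 = 0.05148
  Urn V: 0.07 × 0.08 = 0.0056
Total = 0.17478.
The ratio is 0.0744 / 0.0008 (the normalizer cancels) = 93.000.

93.000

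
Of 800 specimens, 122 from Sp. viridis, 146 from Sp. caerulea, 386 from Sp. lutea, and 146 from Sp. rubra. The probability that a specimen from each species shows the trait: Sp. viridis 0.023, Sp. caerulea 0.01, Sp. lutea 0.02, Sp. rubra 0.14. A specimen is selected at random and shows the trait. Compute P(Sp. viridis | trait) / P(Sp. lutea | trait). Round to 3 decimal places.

Prior × likelihood for each hypothesis:
  Sp. viridis: 0.1525 × 0.023 = 0.0035075
  Sp. caerulea: 0.1825 × 0.01 = 0.001825
  Sp. lutea: 0.4825 × 0.02 = 0.00965
  Sp. rubra: 0.1825 × 0.14 = 0.02555
Sum = 0.0405325.
The ratio is 0.0035075 / 0.00965 (the normalizer cancels) = 0.363.

0.363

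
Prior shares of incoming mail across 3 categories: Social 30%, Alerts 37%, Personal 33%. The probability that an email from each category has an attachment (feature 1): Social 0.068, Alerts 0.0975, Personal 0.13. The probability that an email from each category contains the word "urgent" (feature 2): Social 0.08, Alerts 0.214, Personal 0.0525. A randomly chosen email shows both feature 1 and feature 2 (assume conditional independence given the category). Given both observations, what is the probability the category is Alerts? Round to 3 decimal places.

By Bayes' rule, posterior ∝ prior × likelihood:
  Social: 0.3 × 0.068 × 0.08 = 0.001632
  Alerts: 0.37 × 0.0975 × 0.214 = 0.00772005
  Personal: 0.33 × 0.13 × 0.0525 = 0.00225225
Normalizing constant = 0.0116043.
P(Alerts | evidence) = 0.00772005 / 0.0116043 ≈ 0.665.

0.665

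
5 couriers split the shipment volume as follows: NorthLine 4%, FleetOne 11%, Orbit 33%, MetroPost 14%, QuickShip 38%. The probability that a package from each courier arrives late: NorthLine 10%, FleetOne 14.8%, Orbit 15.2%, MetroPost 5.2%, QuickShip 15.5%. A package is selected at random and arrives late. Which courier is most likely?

Prior × likelihood for each hypothesis:
  NorthLine: 0.04 × 0.1 = 0.004
  FleetOne: 0.11 × 0.148 = 0.01628
  Orbit: 0.33 × 0.152 = 0.05016
  MetroPost: 0.14 × 0.052 = 0.00728
  QuickShip: 0.38 × 0.155 = 0.0589
Sum = 0.13662.
Largest term belongs to QuickShip, so QuickShip is most probable.

QuickShip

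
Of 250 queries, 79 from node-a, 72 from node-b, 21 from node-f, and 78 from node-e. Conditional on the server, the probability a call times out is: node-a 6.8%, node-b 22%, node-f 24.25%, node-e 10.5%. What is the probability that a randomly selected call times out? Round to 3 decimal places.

Compute prior × likelihood for every hypothesis:
  node-a: 0.316 × 0.068 = 0.021488
  node-b: 0.288 × 0.22 = 0.06336
  node-f: 0.084 × 0.2425 = 0.02037
  node-e: 0.312 × 0.105 = 0.03276
P(timeout) = 0.021488 + 0.06336 + 0.02037 + 0.03276 = 0.137978 → 0.138.

0.138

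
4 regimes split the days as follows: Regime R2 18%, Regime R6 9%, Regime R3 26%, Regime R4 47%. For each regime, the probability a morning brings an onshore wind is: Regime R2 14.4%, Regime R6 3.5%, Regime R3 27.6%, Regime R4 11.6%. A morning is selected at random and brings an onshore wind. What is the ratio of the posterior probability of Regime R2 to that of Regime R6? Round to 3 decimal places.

8.229

By Bayes' rule, posterior ∝ prior × likelihood:
  Regime R2: 0.18 × 0.144 = 0.02592
  Regime R6: 0.09 × 0.035 = 0.00315
  Regime R3: 0.26 × 0.276 = 0.07176
  Regime R4: 0.47 × 0.116 = 0.05452
Normalizing constant = 0.15535.
The ratio is 0.02592 / 0.00315 (the normalizer cancels) = 8.229.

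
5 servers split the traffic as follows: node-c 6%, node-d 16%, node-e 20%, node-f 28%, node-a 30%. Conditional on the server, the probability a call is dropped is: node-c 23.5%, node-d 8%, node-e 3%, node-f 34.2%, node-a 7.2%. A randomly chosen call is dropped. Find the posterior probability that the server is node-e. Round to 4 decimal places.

0.0399

Unnormalized posteriors (prior × likelihood):
  node-c: 0.06 × 0.235 = 0.0141
  node-d: 0.16 × 0.08 = 0.0128
  node-e: 0.2 × 0.03 = 0.006
  node-f: 0.28 × 0.342 = 0.09576
  node-a: 0.3 × 0.072 = 0.0216
Normalizing constant = 0.15026.
P(node-e | evidence) = 0.006 / 0.15026 ≈ 0.0399.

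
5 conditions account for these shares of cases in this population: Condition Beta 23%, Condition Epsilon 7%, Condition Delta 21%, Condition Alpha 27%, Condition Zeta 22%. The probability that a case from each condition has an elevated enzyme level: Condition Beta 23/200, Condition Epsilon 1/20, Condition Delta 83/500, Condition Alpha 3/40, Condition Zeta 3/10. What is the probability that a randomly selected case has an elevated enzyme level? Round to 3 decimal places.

0.151

Prior × likelihood for each hypothesis:
  Condition Beta: 0.23 × 0.115 = 0.02645
  Condition Epsilon: 0.07 × 0.05 = 0.0035
  Condition Delta: 0.21 × 0.166 = 0.03486
  Condition Alpha: 0.27 × 0.075 = 0.02025
  Condition Zeta: 0.22 × 0.3 = 0.066
P(elevated) = 0.02645 + 0.0035 + 0.03486 + 0.02025 + 0.066 = 0.15106 → 0.151.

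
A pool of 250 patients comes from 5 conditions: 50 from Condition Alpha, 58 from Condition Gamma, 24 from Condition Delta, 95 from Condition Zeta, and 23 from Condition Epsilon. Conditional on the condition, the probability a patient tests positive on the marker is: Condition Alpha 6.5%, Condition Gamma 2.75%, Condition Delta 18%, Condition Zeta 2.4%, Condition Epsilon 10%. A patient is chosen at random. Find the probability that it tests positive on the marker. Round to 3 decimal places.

Compute prior × likelihood for every hypothesis:
  Condition Alpha: 0.2 × 0.065 = 0.013
  Condition Gamma: 0.232 × 0.0275 = 0.00638
  Condition Delta: 0.096 × 0.18 = 0.01728
  Condition Zeta: 0.38 × 0.024 = 0.00912
  Condition Epsilon: 0.092 × 0.1 = 0.0092
P(marker-positive) = 0.013 + 0.00638 + 0.01728 + 0.00912 + 0.0092 = 0.05498 → 0.055.

0.055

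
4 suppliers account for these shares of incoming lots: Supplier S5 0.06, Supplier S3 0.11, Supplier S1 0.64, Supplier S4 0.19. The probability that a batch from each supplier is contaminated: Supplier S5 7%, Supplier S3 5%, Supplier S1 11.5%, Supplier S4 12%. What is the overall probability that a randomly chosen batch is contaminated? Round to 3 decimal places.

0.106

Unnormalized posteriors (prior × likelihood):
  Supplier S5: 0.06 × 0.07 = 0.0042
  Supplier S3: 0.11 × 0.05 = 0.0055
  Supplier S1: 0.64 × 0.115 = 0.0736
  Supplier S4: 0.19 × 0.12 = 0.0228
P(contaminated) = 0.0042 + 0.0055 + 0.0736 + 0.0228 = 0.1061 → 0.106.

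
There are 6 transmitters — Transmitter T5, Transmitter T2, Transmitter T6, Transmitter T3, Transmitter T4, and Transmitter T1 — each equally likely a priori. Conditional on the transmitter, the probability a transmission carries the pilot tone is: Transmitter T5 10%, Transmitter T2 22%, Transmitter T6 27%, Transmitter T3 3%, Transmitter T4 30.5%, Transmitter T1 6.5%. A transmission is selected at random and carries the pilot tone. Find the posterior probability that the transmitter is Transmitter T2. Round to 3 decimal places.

0.222

Since the prior is uniform, the posterior is proportional to the likelihood:
  Transmitter T5: 0.1
  Transmitter T2: 0.22
  Transmitter T6: 0.27
  Transmitter T3: 0.03
  Transmitter T4: 0.305
  Transmitter T1: 0.065
Sum = 0.99.
P(Transmitter T2 | evidence) = 0.22 / 0.99 ≈ 0.222.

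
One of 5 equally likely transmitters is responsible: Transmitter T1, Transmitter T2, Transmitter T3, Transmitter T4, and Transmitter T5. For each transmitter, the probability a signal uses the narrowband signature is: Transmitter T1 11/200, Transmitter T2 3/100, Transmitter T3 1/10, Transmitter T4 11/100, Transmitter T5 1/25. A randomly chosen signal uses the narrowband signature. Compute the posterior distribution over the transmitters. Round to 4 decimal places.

With a uniform prior (1/5 each), posterior ∝ likelihood:
  Transmitter T1: 0.055
  Transmitter T2: 0.03
  Transmitter T3: 0.1
  Transmitter T4: 0.11
  Transmitter T5: 0.04
Sum = 0.335.
P(Transmitter T1 | narrowband) = 0.055/0.335 ≈ 0.1642
P(Transmitter T2 | narrowband) = 0.03/0.335 ≈ 0.0896
P(Transmitter T3 | narrowband) = 0.1/0.335 ≈ 0.2985
P(Transmitter T4 | narrowband) = 0.11/0.335 ≈ 0.3284
P(Transmitter T5 | narrowband) = 0.04/0.335 ≈ 0.1194

Transmitter T1 0.1642, Transmitter T2 0.0896, Transmitter T3 0.2985, Transmitter T4 0.3284, Transmitter T5 0.1194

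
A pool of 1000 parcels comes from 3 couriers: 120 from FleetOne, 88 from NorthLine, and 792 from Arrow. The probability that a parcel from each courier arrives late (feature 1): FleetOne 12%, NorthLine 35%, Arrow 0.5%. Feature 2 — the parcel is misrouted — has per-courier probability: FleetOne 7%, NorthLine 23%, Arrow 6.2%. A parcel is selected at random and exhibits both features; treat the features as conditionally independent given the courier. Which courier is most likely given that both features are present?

NorthLine

Unnormalized posteriors (prior × likelihood):
  FleetOne: 0.12 × 0.12 × 0.07 = 0.001008
  NorthLine: 0.088 × 0.35 × 0.23 = 0.007084
  Arrow: 0.792 × 0.005 × 0.062 = 0.00024552
Sum = 0.00833752.
Largest term belongs to NorthLine, so NorthLine is most probable.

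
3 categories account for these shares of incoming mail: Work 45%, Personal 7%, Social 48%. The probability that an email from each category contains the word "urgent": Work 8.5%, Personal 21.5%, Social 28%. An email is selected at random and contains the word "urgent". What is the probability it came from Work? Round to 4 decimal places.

By Bayes' rule, posterior ∝ prior × likelihood:
  Work: 0.45 × 0.085 = 0.03825
  Personal: 0.07 × 0.215 = 0.01505
  Social: 0.48 × 0.28 = 0.1344
Normalizing constant = 0.1877.
P(Work | evidence) = 0.03825 / 0.1877 ≈ 0.2038.

0.2038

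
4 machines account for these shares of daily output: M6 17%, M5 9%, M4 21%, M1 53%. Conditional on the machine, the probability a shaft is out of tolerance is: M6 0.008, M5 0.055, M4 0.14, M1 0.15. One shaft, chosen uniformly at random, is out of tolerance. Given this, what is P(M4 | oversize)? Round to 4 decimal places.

By Bayes' rule, posterior ∝ prior × likelihood:
  M6: 0.17 × 0.008 = 0.00136
  M5: 0.09 × 0.055 = 0.00495
  M4: 0.21 × 0.14 = 0.0294
  M1: 0.53 × 0.15 = 0.0795
Sum = 0.11521.
P(M4 | evidence) = 0.0294 / 0.11521 ≈ 0.2552.

0.2552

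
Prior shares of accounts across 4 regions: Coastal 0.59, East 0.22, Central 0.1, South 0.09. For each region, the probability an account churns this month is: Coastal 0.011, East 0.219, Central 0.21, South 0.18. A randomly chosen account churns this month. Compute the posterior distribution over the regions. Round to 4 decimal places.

Coastal 0.0706, East 0.5244, Central 0.2286, South 0.1763

Unnormalized posteriors (prior × likelihood):
  Coastal: 0.59 × 0.011 = 0.00649
  East: 0.22 × 0.219 = 0.04818
  Central: 0.1 × 0.21 = 0.021
  South: 0.09 × 0.18 = 0.0162
Sum = 0.09187.
P(Coastal | churn) = 0.00649/0.09187 ≈ 0.0706
P(East | churn) = 0.04818/0.09187 ≈ 0.5244
P(Central | churn) = 0.021/0.09187 ≈ 0.2286
P(South | churn) = 0.0162/0.09187 ≈ 0.1763
(Check: 0.0706+0.5244+0.2286+0.1763 = 0.9999.)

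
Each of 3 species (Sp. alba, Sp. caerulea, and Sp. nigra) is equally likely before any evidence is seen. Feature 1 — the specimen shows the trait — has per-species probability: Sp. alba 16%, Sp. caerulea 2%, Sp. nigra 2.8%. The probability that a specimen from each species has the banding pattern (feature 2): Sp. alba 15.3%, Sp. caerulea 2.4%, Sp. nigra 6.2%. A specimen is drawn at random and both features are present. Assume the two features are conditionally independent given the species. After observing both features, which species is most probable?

Since the prior is uniform, the posterior is proportional to the likelihood:
  Sp. alba: 0.16 × 0.153 = 0.02448
  Sp. caerulea: 0.02 × 0.024 = 0.00048
  Sp. nigra: 0.028 × 0.062 = 0.001736
Total = 0.026696.
Largest term belongs to Sp. alba, so Sp. alba is most probable.

Sp. alba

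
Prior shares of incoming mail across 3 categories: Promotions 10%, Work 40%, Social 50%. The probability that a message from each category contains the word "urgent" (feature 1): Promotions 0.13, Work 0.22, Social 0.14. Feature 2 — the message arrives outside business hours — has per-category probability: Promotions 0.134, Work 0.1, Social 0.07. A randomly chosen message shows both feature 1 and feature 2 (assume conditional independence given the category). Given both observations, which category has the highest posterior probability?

Work

Unnormalized posteriors (prior × likelihood):
  Promotions: 0.1 × 0.13 × 0.134 = 0.001742
  Work: 0.4 × 0.22 × 0.1 = 0.0088
  Social: 0.5 × 0.14 × 0.07 = 0.0049
Normalizing constant = 0.015442.
Largest term belongs to Work, so Work is most probable.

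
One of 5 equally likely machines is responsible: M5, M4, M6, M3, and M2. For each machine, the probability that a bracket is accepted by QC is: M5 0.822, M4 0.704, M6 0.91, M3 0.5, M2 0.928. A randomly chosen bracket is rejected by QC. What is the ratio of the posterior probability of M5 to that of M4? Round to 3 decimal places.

Taking complements, P(rejected | each) = M5 0.178, M4 0.296, M6 0.09, M3 0.5, M2 0.072.
Since the prior is uniform, the posterior is proportional to the likelihood:
  M5: 0.178
  M4: 0.296
  M6: 0.09
  M3: 0.5
  M2: 0.072
Total = 1.136.
The ratio is 0.178 / 0.296 (the normalizer cancels) = 0.601.

0.601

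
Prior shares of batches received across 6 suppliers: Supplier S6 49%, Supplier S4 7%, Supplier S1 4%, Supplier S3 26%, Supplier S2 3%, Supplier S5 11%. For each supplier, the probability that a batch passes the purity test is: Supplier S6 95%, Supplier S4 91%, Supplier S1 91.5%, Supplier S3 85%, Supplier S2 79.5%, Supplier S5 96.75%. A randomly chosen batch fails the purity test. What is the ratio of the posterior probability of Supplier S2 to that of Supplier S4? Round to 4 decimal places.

0.9762

Taking complements, P(off-spec | each) = Supplier S6 0.05, Supplier S4 0.09, Supplier S1 0.085, Supplier S3 0.15, Supplier S2 0.205, Supplier S5 0.0325.
Unnormalized posteriors (prior × likelihood):
  Supplier S6: 0.49 × 0.05 = 0.0245
  Supplier S4: 0.07 × 0.09 = 0.0063
  Supplier S1: 0.04 × 0.085 = 0.0034
  Supplier S3: 0.26 × 0.15 = 0.039
  Supplier S2: 0.03 × 0.205 = 0.00615
  Supplier S5: 0.11 × 0.0325 = 0.003575
Total = 0.082925.
The ratio is 0.00615 / 0.0063 (the normalizer cancels) = 0.9762.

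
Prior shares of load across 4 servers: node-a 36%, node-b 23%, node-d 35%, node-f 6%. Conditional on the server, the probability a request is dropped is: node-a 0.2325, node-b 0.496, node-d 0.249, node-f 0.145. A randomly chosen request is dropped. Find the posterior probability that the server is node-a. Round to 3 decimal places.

0.285

Unnormalized posteriors (prior × likelihood):
  node-a: 0.36 × 0.2325 = 0.0837
  node-b: 0.23 × 0.496 = 0.11408
  node-d: 0.35 × 0.249 = 0.08715
  node-f: 0.06 × 0.145 = 0.0087
Total = 0.29363.
P(node-a | evidence) = 0.0837 / 0.29363 ≈ 0.285.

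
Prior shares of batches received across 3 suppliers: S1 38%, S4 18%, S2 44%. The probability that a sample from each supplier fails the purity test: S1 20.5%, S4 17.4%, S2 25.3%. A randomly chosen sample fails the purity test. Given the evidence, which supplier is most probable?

S2

By Bayes' rule, posterior ∝ prior × likelihood:
  S1: 0.38 × 0.205 = 0.0779
  S4: 0.18 × 0.174 = 0.03132
  S2: 0.44 × 0.253 = 0.11132
Normalizing constant = 0.22054.
Largest term belongs to S2, so S2 is most probable.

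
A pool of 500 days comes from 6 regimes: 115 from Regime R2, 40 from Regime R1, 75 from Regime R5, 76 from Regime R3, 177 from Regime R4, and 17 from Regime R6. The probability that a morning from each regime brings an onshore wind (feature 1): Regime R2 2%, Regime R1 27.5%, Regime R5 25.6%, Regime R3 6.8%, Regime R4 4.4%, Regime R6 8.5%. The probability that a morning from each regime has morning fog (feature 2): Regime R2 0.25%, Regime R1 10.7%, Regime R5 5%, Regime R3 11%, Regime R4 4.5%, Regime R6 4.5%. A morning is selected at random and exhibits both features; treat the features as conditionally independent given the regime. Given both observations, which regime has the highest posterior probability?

By Bayes' rule, posterior ∝ prior × likelihood:
  Regime R2: 0.23 × 0.02 × 0.0025 = 0.0000115
  Regime R1: 0.08 × 0.275 × 0.107 = 0.002354
  Regime R5: 0.15 × 0.256 × 0.05 = 0.00192
  Regime R3: 0.152 × 0.068 × 0.11 = 0.00113696
  Regime R4: 0.354 × 0.044 × 0.045 = 0.00070092
  Regime R6: 0.034 × 0.085 × 0.045 = 0.00013005
Sum = 0.00625343.
Largest term belongs to Regime R1, so Regime R1 is most probable.

Regime R1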